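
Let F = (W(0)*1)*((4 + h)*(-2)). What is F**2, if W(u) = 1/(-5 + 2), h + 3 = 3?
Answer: 64/9 ≈ 7.1111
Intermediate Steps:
h = 0 (h = -3 + 3 = 0)
W(u) = -1/3 (W(u) = 1/(-3) = -1/3)
F = 8/3 (F = (-1/3*1)*((4 + 0)*(-2)) = -4*(-2)/3 = -1/3*(-8) = 8/3 ≈ 2.6667)
F**2 = (8/3)**2 = 64/9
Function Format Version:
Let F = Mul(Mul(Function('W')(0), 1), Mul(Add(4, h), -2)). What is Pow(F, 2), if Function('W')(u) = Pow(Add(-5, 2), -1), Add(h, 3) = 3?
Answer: Rational(64, 9) ≈ 7.1111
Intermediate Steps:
h = 0 (h = Add(-3, 3) = 0)
Function('W')(u) = Rational(-1, 3) (Function('W')(u) = Pow(-3, -1) = Rational(-1, 3))
F = Rational(8, 3) (F = Mul(Mul(Rational(-1, 3), 1), Mul(Add(4, 0), -2)) = Mul(Rational(-1, 3), Mul(4, -2)) = Mul(Rational(-1, 3), -8) = Rational(8, 3) ≈ 2.6667)
Pow(F, 2) = Pow(Rational(8, 3), 2) = Rational(64, 9)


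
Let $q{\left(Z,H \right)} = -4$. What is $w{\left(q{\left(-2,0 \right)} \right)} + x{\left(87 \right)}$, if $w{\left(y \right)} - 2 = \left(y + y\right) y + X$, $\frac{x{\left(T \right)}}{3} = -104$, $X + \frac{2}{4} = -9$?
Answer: $- \frac{575}{2} \approx -287.5$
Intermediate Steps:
$X = - \frac{19}{2}$ ($X = - \frac{1}{2} - 9 = - \frac{19}{2} \approx -9.5$)
$x{\left(T \right)} = -312$ ($x{\left(T \right)} = 3 \left(-104\right) = -312$)
$w{\left(y \right)} = - \frac{15}{2} + 2 y^{2}$ ($w{\left(y \right)} = 2 + \left(\left(y + y\right) y - \frac{19}{2}\right) = 2 + \left(2 y y - \frac{19}{2}\right) = 2 + \left(2 y^{2} - \frac{19}{2}\right) = 2 + \left(- \frac{19}{2} + 2 y^{2}\right) = - \frac{15}{2} + 2 y^{2}$)
$w{\left(q{\left(-2,0 \right)} \right)} + x{\left(87 \right)} = \left(- \frac{15}{2} + 2 \left(-4\right)^{2}\right) - 312 = \left(- \frac{15}{2} + 2 \cdot 16\right) - 312 = \left(- \frac{15}{2} + 32\right) - 312 = \frac{49}{2} - 312 = - \frac{575}{2}$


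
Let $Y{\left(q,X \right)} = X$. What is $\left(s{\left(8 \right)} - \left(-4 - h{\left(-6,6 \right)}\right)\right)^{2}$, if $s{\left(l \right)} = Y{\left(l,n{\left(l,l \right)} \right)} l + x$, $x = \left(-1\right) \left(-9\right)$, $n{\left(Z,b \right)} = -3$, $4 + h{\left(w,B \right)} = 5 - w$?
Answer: $16$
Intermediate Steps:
$h{\left(w,B \right)} = 1 - w$ ($h{\left(w,B \right)} = -4 - \left(-5 + w\right) = 1 - w$)
$x = 9$
$s{\left(l \right)} = 9 - 3 l$ ($s{\left(l \right)} = - 3 l + 9 = 9 - 3 l$)
$\left(s{\left(8 \right)} - \left(-4 - h{\left(-6,6 \right)}\right)\right)^{2} = \left(\left(9 - 24\right) - \left(-4 - \left(1 - -6\right)\right)\right)^{2} = \left(\left(9 - 24\right) - \left(-4 - \left(1 + 6\right)\right)\right)^{2} = \left(-15 + \left(14 - \left(10 - 7\right)\right)\right)^{2} = \left(-15 + \left(14 - 3\right)\right)^{2} = \left(-15 + 11\right)^{2} = \left(-4\right)^{2} = 16$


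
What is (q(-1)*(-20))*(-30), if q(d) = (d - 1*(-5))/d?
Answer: -2400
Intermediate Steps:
q(d) = (5 + d)/d (q(d) = (d + 5)/d = (5 + d)/d)
(q(-1)*(-20))*(-30) = (((5 - 1)/(-1))*(-20))*(-30) = (-1*4*(-20))*(-30) = -4*(-20)*(-30) = 80*(-30) = -2400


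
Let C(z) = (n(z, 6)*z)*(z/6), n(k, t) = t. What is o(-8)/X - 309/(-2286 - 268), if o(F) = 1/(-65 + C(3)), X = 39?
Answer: 336151/2788968 ≈ 0.12053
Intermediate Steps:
C(z) = z² (C(z) = (6*z)*(z/6) = z²)
o(F) = -1/56 (o(F) = 1/(-65 + 3²) = 1/(-65 + 9) = 1/(-56) = -1/56)
o(-8)/X - 309/(-2286 - 268) = -1/56/39 - 309/(-2286 - 268) = -1/56*1/39 - 309/(-2554) = -1/2184 - 309*(-1/2554) = -1/2184 + 309/2554 = 336151/2788968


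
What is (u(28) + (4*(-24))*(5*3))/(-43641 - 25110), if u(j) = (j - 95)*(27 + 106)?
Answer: 10351/68751 ≈ 0.15056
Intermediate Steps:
u(j) = -12635 + 133*j (u(j) = (-95 + j)*133 = -12635 + 133*j)
(u(28) + (4*(-24))*(5*3))/(-43641 - 25110) = ((-12635 + 133*28) + (4*(-24))*(5*3))/(-43641 - 25110) = ((-12635 + 3724) - 96*15)/(-68751) = (-8911 - 1440)*(-1/68751) = -10351*(-1/68751) = 10351/68751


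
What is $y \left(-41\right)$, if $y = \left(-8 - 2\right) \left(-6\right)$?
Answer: $-2460$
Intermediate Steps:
$y = 60$ ($y = \left(-10\right) \left(-6\right) = 60$)
$y \left(-41\right) = 60 \left(-41\right) = -2460$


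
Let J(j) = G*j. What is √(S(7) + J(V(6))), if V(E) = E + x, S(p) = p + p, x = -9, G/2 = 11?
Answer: 2*I*√13 ≈ 7.2111*I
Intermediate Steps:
G = 22 (G = 2*11 = 22)
S(p) = 2*p
V(E) = -9 + E (V(E) = E - 9 = -9 + E)
J(j) = 22*j
√(S(7) + J(V(6))) = √(2*7 + 22*(-9 + 6)) = √(14 + 22*(-3)) = √(14 - 66) = √(-52) = 2*I*√13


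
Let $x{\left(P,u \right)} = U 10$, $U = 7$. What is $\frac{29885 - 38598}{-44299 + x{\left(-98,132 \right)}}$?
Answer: $\frac{8713}{44229} \approx 0.197$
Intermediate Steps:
$x{\left(P,u \right)} = 70$ ($x{\left(P,u \right)} = 7 \cdot 10 = 70$)
$\frac{29885 - 38598}{-44299 + x{\left(-98,132 \right)}} = \frac{29885 - 38598}{-44299 + 70} = - \frac{8713}{-44229} = \left(-8713\right) \left(- \frac{1}{44229}\right) = \frac{8713}{44229}$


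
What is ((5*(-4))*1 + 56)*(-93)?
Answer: -3348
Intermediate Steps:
((5*(-4))*1 + 56)*(-93) = (-20*1 + 56)*(-93) = (-20 + 56)*(-93) = 36*(-93) = -3348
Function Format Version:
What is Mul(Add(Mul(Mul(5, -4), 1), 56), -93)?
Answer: -3348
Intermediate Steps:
Mul(Add(Mul(Mul(5, -4), 1), 56), -93) = Mul(Add(Mul(-20, 1), 56), -93) = Mul(Add(-20, 56), -93) = Mul(36, -93) = -3348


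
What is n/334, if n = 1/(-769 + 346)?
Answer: -1/141282 ≈ -7.0780e-6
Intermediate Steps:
n = -1/423 (n = 1/(-423) = -1/423 ≈ -0.0023641)
n/334 = -1/423/334 = -1/423*1/334 = -1/141282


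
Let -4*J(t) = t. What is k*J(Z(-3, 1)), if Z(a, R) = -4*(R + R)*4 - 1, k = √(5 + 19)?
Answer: 33*√6/2 ≈ 40.417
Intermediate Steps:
k = 2*√6 (k = √24 = 2*√6 ≈ 4.8990)
Z(a, R) = -1 - 32*R (Z(a, R) = -4*2*R*4 - 1 = -32*R - 1 = -1 - 32*R)
J(t) = -t/4
k*J(Z(-3, 1)) = (2*√6)*(-(-1 - 32*1)/4) = (2*√6)*(-(-1 - 32)/4) = (2*√6)*(-¼*(-33)) = (2*√6)*(33/4) = 33*√6/2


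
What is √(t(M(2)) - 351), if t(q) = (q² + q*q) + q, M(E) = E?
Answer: I*√341 ≈ 18.466*I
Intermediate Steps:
t(q) = q + 2*q² (t(q) = (q² + q²) + q = 2*q² + q = q + 2*q²)
√(t(M(2)) - 351) = √(2*(1 + 2*2) - 351) = √(2*(1 + 4) - 351) = √(2*5 - 351) = √(10 - 351) = √(-341) = I*√341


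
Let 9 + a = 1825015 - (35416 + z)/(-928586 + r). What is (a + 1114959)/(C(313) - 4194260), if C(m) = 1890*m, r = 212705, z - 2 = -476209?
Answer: -1052332321687/1289548659945 ≈ -0.81605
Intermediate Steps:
z = -476207 (z = 2 - 476209 = -476207)
a = 1306486679495/715881 (a = -9 + (1825015 - (35416 - 476207)/(-928586 + 212705)) = -9 + (1825015 - (-440791)/(-715881)) = -9 + (1825015 - (-440791)*(-1)/715881) = -9 + (1825015 - 1*440791/715881) = -9 + (1825015 - 440791/715881) = -9 + 1306493122424/715881 = 1306486679495/715881 ≈ 1.8250e+6)
(a + 1114959)/(C(313) - 4194260) = (1306486679495/715881 + 1114959)/(1890*313 - 4194260) = 2104664643374/(715881*(591570 - 4194260)) = (2104664643374/715881)/(-3602690) = (2104664643374/715881)*(-1/3602690) = -1052332321687/1289548659945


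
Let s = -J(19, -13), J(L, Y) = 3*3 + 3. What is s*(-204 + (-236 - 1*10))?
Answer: 5400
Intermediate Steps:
J(L, Y) = 12 (J(L, Y) = 9 + 3 = 12)
s = -12 (s = -1*12 = -12)
s*(-204 + (-236 - 1*10)) = -12*(-204 + (-236 - 1*10)) = -12*(-204 + (-236 - 10)) = -12*(-204 - 246) = -12*(-450) = 5400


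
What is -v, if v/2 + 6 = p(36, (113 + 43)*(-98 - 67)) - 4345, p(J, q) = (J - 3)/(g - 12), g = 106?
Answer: 408961/47 ≈ 8701.3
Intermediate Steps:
p(J, q) = -3/94 + J/94 (p(J, q) = (J - 3)/(106 - 12) = (-3 + J)/94 = (-3 + J)*(1/94) = -3/94 + J/94)
v = -408961/47 (v = -12 + 2*((-3/94 + (1/94)*36) - 4345) = -12 + 2*((-3/94 + 18/47) - 4345) = -12 + 2*(33/94 - 4345) = -12 + 2*(-408397/94) = -12 - 408397/47 = -408961/47 ≈ -8701.3)
-v = -1*(-408961/47) = 408961/47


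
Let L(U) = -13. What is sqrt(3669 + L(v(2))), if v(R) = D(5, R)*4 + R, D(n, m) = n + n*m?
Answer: 2*sqrt(914) ≈ 60.465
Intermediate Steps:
D(n, m) = n + m*n
v(R) = 20 + 21*R (v(R) = (5*(1 + R))*4 + R = (5 + 5*R)*4 + R = (20 + 20*R) + R = 20 + 21*R)
sqrt(3669 + L(v(2))) = sqrt(3669 - 13) = sqrt(3656) = 2*sqrt(914)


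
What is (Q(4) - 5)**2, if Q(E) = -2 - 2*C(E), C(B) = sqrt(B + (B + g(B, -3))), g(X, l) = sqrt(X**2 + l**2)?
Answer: 101 + 28*sqrt(13) ≈ 201.96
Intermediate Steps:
C(B) = sqrt(sqrt(9 + B**2) + 2*B) (C(B) = sqrt(B + (B + sqrt(B**2 + (-3)**2))) = sqrt(B + (B + sqrt(B**2 + 9))) = sqrt(B + (B + sqrt(9 + B**2))) = sqrt(sqrt(9 + B**2) + 2*B))
Q(E) = -2 - 2*sqrt(sqrt(9 + E**2) + 2*E)
(Q(4) - 5)**2 = ((-2 - 2*sqrt(sqrt(9 + 4**2) + 2*4)) - 5)**2 = ((-2 - 2*sqrt(sqrt(9 + 16) + 8)) - 5)**2 = ((-2 - 2*sqrt(sqrt(25) + 8)) - 5)**2 = ((-2 - 2*sqrt(5 + 8)) - 5)**2 = ((-2 - 2*sqrt(13)) - 5)**2 = (-7 - 2*sqrt(13))**2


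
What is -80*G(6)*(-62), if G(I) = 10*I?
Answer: 297600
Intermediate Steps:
-80*G(6)*(-62) = -800*6*(-62) = -80*60*(-62) = -4800*(-62) = 297600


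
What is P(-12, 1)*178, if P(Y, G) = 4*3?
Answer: 2136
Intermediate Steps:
P(Y, G) = 12
P(-12, 1)*178 = 12*178 = 2136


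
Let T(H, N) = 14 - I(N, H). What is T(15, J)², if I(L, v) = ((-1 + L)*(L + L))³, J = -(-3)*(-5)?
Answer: 12230587367424196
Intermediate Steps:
J = -15 (J = -1*15 = -15)
I(L, v) = 8*L³*(-1 + L)³ (I(L, v) = ((-1 + L)*(2*L))³ = (2*L*(-1 + L))³ = 8*L³*(-1 + L)³)
T(H, N) = 14 - 8*N³*(-1 + N)³
T(15, J)² = (14 - 8*(-15)³*(-1 - 15)³)² = (14 - 8*(-3375)*(-16)³)² = (14 - 8*(-3375)*(-4096))² = (14 - 110592000)² = (-110591986)² = 12230587367424196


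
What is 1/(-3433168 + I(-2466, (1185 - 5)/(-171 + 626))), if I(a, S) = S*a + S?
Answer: -91/313000028 ≈ -2.9073e-7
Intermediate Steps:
I(a, S) = S + S*a
1/(-3433168 + I(-2466, (1185 - 5)/(-171 + 626))) = 1/(-3433168 + ((1185 - 5)/(-171 + 626))*(1 - 2466)) = 1/(-3433168 + (1180/455)*(-2465)) = 1/(-3433168 + (1180*(1/455))*(-2465)) = 1/(-3433168 + (236/91)*(-2465)) = 1/(-3433168 - 581740/91) = 1/(-313000028/91) = -91/313000028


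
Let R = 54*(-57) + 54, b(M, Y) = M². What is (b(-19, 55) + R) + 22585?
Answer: 19922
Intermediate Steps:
R = -3024 (R = -3078 + 54 = -3024)
(b(-19, 55) + R) + 22585 = ((-19)² - 3024) + 22585 = (361 - 3024) + 22585 = -2663 + 22585 = 19922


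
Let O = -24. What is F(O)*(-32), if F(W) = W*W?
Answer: -18432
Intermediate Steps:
F(W) = W²
F(O)*(-32) = (-24)²*(-32) = 576*(-32) = -18432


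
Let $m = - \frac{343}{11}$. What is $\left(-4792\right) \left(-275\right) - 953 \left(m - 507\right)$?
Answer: $\frac{20137560}{11} \approx 1.8307 \cdot 10^{6}$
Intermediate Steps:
$m = - \frac{343}{11}$ ($m = \left(-343\right) \frac{1}{11} = - \frac{343}{11} \approx -31.182$)
$\left(-4792\right) \left(-275\right) - 953 \left(m - 507\right) = \left(-4792\right) \left(-275\right) - 953 \left(- \frac{343}{11} - 507\right) = 1317800 - - \frac{5641760}{11} = 1317800 + \frac{5641760}{11} = \frac{20137560}{11}$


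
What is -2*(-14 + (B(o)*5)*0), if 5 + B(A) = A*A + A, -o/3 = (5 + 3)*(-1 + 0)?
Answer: 28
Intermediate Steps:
o = 24 (o = -3*(5 + 3)*(-1 + 0) = -24*(-1) = -3*(-8) = 24)
B(A) = -5 + A + A² (B(A) = -5 + (A*A + A) = -5 + (A² + A) = -5 + (A + A²) = -5 + A + A²)
-2*(-14 + (B(o)*5)*0) = -2*(-14 + ((-5 + 24 + 24²)*5)*0) = -2*(-14 + ((-5 + 24 + 576)*5)*0) = -2*(-14 + (595*5)*0) = -2*(-14 + 2975*0) = -2*(-14 + 0) = -2*(-14) = 28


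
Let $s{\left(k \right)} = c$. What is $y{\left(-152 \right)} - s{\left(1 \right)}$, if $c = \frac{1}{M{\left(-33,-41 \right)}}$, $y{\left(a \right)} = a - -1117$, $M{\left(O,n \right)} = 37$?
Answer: $\frac{35704}{37} \approx 964.97$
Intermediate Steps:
$y{\left(a \right)} = 1117 + a$ ($y{\left(a \right)} = a + 1117 = 1117 + a$)
$c = \frac{1}{37} \approx 0.027027$
$s{\left(k \right)} = \frac{1}{37}$
$y{\left(-152 \right)} - s{\left(1 \right)} = \left(1117 - 152\right) - \frac{1}{37} = 965 - \frac{1}{37} = \frac{35704}{37}$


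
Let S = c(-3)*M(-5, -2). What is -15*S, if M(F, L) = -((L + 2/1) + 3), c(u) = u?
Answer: -135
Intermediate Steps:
M(F, L) = -5 - L (M(F, L) = -((L + 2*1) + 3) = -((L + 2) + 3) = -((2 + L) + 3) = -(5 + L) = -5 - L)
S = 9 (S = -3*(-5 - 1*(-2)) = -3*(-5 + 2) = -3*(-3) = 9)
-15*S = -15*9 = -135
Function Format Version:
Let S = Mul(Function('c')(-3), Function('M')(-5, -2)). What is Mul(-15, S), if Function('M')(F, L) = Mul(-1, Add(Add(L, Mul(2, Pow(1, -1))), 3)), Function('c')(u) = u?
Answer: -135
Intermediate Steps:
Function('M')(F, L) = Add(-5, Mul(-1, L)) (Function('M')(F, L) = Mul(-1, Add(Add(L, Mul(2, 1)), 3)) = Mul(-1, Add(Add(L, 2), 3)) = Mul(-1, Add(Add(2, L), 3)) = Mul(-1, Add(5, L)) = Add(-5, Mul(-1, L)))
S = 9 (S = Mul(-3, Add(-5, Mul(-1, -2))) = Mul(-3, Add(-5, 2)) = Mul(-3, -3) = 9)
Mul(-15, S) = Mul(-15, 9) = -135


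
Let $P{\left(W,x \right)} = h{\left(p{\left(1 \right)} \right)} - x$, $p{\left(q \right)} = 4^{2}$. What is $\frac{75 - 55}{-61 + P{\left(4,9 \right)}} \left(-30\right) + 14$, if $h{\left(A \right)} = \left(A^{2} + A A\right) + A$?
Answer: $\frac{2906}{229} \approx 12.69$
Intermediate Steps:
$p{\left(q \right)} = 16$
$h{\left(A \right)} = A + 2 A^{2}$ ($h{\left(A \right)} = \left(A^{2} + A^{2}\right) + A = 2 A^{2} + A = A + 2 A^{2}$)
$P{\left(W,x \right)} = 528 - x$ ($P{\left(W,x \right)} = 16 \left(1 + 2 \cdot 16\right) - x = 16 \left(1 + 32\right) - x = 16 \cdot 33 - x = 528 - x$)
$\frac{75 - 55}{-61 + P{\left(4,9 \right)}} \left(-30\right) + 14 = \frac{75 - 55}{-61 + \left(528 - 9\right)} \left(-30\right) + 14 = \frac{20}{-61 + \left(528 - 9\right)} \left(-30\right) + 14 = \frac{20}{-61 + 519} \left(-30\right) + 14 = \frac{20}{458} \left(-30\right) + 14 = 20 \cdot \frac{1}{458} \left(-30\right) + 14 = \frac{10}{229} \left(-30\right) + 14 = - \frac{300}{229} + 14 = \frac{2906}{229}$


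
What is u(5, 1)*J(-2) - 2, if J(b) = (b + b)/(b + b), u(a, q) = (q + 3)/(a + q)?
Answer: -4/3 ≈ -1.3333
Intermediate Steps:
u(a, q) = (3 + q)/(a + q)
J(b) = 1 (J(b) = (2*b)/((2*b)) = (2*b)*(1/(2*b)) = 1)
u(5, 1)*J(-2) - 2 = ((3 + 1)/(5 + 1))*1 - 2 = (4/6)*1 - 2 = ((1/6)*4)*1 - 2 = (2/3)*1 - 2 = 2/3 - 2 = -4/3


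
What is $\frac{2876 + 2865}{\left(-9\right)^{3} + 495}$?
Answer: $- \frac{5741}{234} \approx -24.534$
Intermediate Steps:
$\frac{2876 + 2865}{\left(-9\right)^{3} + 495} = \frac{5741}{-729 + 495} = \frac{5741}{-234} = 5741 \left(- \frac{1}{234}\right) = - \frac{5741}{234}$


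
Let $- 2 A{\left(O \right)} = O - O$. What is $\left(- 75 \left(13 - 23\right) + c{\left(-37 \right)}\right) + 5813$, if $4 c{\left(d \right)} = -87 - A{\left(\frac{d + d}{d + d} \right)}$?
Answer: $\frac{26165}{4} \approx 6541.3$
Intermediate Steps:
$A{\left(O \right)} = 0$ ($A{\left(O \right)} = - \frac{O - O}{2} = \left(- \frac{1}{2}\right) 0 = 0$)
$c{\left(d \right)} = - \frac{87}{4}$ ($c{\left(d \right)} = \frac{-87 - 0}{4} = \frac{-87 + 0}{4} = \frac{1}{4} \left(-87\right) = - \frac{87}{4}$)
$\left(- 75 \left(13 - 23\right) + c{\left(-37 \right)}\right) + 5813 = \left(- 75 \left(13 - 23\right) - \frac{87}{4}\right) + 5813 = \left(\left(-75\right) \left(-10\right) - \frac{87}{4}\right) + 5813 = \left(750 - \frac{87}{4}\right) + 5813 = \frac{2913}{4} + 5813 = \frac{26165}{4}$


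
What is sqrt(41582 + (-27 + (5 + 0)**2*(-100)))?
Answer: sqrt(39055) ≈ 197.62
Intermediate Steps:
sqrt(41582 + (-27 + (5 + 0)**2*(-100))) = sqrt(41582 + (-27 + 5**2*(-100))) = sqrt(41582 + (-27 + 25*(-100))) = sqrt(41582 + (-27 - 2500)) = sqrt(41582 - 2527) = sqrt(39055)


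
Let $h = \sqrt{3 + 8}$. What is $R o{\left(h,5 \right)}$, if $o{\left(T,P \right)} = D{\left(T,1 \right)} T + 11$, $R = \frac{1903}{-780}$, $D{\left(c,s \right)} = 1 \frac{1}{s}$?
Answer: $- \frac{20933}{780} - \frac{1903 \sqrt{11}}{780} \approx -34.929$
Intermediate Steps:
$D{\left(c,s \right)} = \frac{1}{s}$
$h = \sqrt{11} \approx 3.3166$
$R = - \frac{1903}{780}$ ($R = 1903 \left(- \frac{1}{780}\right) = - \frac{1903}{780} \approx -2.4397$)
$o{\left(T,P \right)} = 11 + T$ ($o{\left(T,P \right)} = \frac{T}{1} + 11 = 1 T + 11 = T + 11 = 11 + T$)
$R o{\left(h,5 \right)} = - \frac{1903 \left(11 + \sqrt{11}\right)}{780} = - \frac{20933}{780} - \frac{1903 \sqrt{11}}{780}$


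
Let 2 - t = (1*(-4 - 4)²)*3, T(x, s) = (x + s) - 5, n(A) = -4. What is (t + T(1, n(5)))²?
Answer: 39204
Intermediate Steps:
T(x, s) = -5 + s + x (T(x, s) = (s + x) - 5 = -5 + s + x)
t = -190 (t = 2 - 1*(-4 - 4)²*3 = 2 - 1*(-8)²*3 = 2 - 1*64*3 = 2 - 64*3 = 2 - 1*192 = 2 - 192 = -190)
(t + T(1, n(5)))² = (-190 + (-5 - 4 + 1))² = (-190 - 8)² = (-198)² = 39204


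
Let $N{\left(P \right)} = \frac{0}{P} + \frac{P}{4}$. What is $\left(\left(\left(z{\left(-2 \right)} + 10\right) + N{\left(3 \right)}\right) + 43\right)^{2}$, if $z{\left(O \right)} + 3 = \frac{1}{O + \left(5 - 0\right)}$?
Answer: $\frac{375769}{144} \approx 2609.5$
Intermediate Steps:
$N{\left(P \right)} = \frac{P}{4}$ ($N{\left(P \right)} = 0 + P \frac{1}{4} = 0 + \frac{P}{4} = \frac{P}{4}$)
$z{\left(O \right)} = -3 + \frac{1}{5 + O}$ ($z{\left(O \right)} = -3 + \frac{1}{O + \left(5 - 0\right)} = -3 + \frac{1}{O + \left(5 + 0\right)} = -3 + \frac{1}{O + 5} = -3 + \frac{1}{5 + O}$)
$\left(\left(\left(z{\left(-2 \right)} + 10\right) + N{\left(3 \right)}\right) + 43\right)^{2} = \left(\left(\left(\frac{-14 - -6}{5 - 2} + 10\right) + \frac{1}{4} \cdot 3\right) + 43\right)^{2} = \left(\left(\left(\frac{-14 + 6}{3} + 10\right) + \frac{3}{4}\right) + 43\right)^{2} = \left(\left(\left(\frac{1}{3} \left(-8\right) + 10\right) + \frac{3}{4}\right) + 43\right)^{2} = \left(\left(\left(- \frac{8}{3} + 10\right) + \frac{3}{4}\right) + 43\right)^{2} = \left(\left(\frac{22}{3} + \frac{3}{4}\right) + 43\right)^{2} = \left(\frac{97}{12} + 43\right)^{2} = \left(\frac{613}{12}\right)^{2} = \frac{375769}{144}$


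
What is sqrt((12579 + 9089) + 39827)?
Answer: 7*sqrt(1255) ≈ 247.98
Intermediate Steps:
sqrt((12579 + 9089) + 39827) = sqrt(21668 + 39827) = sqrt(61495) = 7*sqrt(1255)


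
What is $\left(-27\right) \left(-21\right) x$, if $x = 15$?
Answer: $8505$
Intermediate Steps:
$\left(-27\right) \left(-21\right) x = \left(-27\right) \left(-21\right) 15 = 567 \cdot 15 = 8505$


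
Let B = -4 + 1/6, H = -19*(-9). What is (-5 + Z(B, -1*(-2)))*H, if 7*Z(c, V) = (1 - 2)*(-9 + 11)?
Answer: -6327/7 ≈ -903.86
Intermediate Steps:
H = 171
B = -23/6 (B = -4 + 1*(1/6) = -4 + 1/6 = -23/6 ≈ -3.8333)
Z(c, V) = -2/7 (Z(c, V) = ((1 - 2)*(-9 + 11))/7 = (-1*2)/7 = (1/7)*(-2) = -2/7)
(-5 + Z(B, -1*(-2)))*H = (-5 - 2/7)*171 = -37/7*171 = -6327/7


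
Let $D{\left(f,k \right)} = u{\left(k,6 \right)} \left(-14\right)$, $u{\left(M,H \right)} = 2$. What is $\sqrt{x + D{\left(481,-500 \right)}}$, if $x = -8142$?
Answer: $i \sqrt{8170} \approx 90.388 i$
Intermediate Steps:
$D{\left(f,k \right)} = -28$ ($D{\left(f,k \right)} = 2 \left(-14\right) = -28$)
$\sqrt{x + D{\left(481,-500 \right)}} = \sqrt{-8142 - 28} = \sqrt{-8170} = i \sqrt{8170}$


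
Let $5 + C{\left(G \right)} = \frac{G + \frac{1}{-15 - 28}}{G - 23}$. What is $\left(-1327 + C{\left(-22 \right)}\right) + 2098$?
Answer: $\frac{1483157}{1935} \approx 766.49$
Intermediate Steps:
$C{\left(G \right)} = -5 + \frac{- \frac{1}{43} + G}{-23 + G}$ ($C{\left(G \right)} = -5 + \frac{G + \frac{1}{-15 - 28}}{G - 23} = -5 + \frac{G + \frac{1}{-43}}{G - 23} = -5 + \frac{G - \frac{1}{43}}{G - 23} = -5 + \frac{- \frac{1}{43} + G}{-23 + G}$)
$\left(-1327 + C{\left(-22 \right)}\right) + 2098 = \left(-1327 + \frac{4 \left(1236 - -946\right)}{43 \left(-23 - 22\right)}\right) + 2098 = \left(-1327 + \frac{4 \left(1236 + 946\right)}{43 \left(-45\right)}\right) + 2098 = \left(-1327 + \frac{4}{43} \left(- \frac{1}{45}\right) 2182\right) + 2098 = \left(-1327 - \frac{8728}{1935}\right) + 2098 = - \frac{2576473}{1935} + 2098 = \frac{1483157}{1935}$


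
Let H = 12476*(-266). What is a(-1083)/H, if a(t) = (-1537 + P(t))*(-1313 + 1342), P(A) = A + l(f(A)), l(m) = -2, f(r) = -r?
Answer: 2001/87332 ≈ 0.022913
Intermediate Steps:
H = -3318616
P(A) = -2 + A (P(A) = A - 2 = -2 + A)
a(t) = -44631 + 29*t (a(t) = (-1537 + (-2 + t))*(-1313 + 1342) = (-1539 + t)*29 = -44631 + 29*t)
a(-1083)/H = (-44631 + 29*(-1083))/(-3318616) = (-44631 - 31407)*(-1/3318616) = -76038*(-1/3318616) = 2001/87332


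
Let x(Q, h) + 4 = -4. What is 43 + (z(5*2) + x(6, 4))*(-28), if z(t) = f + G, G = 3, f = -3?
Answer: 267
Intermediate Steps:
x(Q, h) = -8 (x(Q, h) = -4 - 4 = -8)
z(t) = 0 (z(t) = -3 + 3 = 0)
43 + (z(5*2) + x(6, 4))*(-28) = 43 + (0 - 8)*(-28) = 43 - 8*(-28) = 43 + 224 = 267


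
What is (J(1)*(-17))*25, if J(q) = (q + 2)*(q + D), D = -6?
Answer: 6375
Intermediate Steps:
J(q) = (-6 + q)*(2 + q) (J(q) = (q + 2)*(q - 6) = (2 + q)*(-6 + q) = (-6 + q)*(2 + q))
(J(1)*(-17))*25 = ((-12 + 1² - 4*1)*(-17))*25 = ((-12 + 1 - 4)*(-17))*25 = -15*(-17)*25 = 255*25 = 6375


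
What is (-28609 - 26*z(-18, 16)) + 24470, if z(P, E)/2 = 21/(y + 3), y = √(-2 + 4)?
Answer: -4607 + 156*√2 ≈ -4386.4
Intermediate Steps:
y = √2 ≈ 1.4142
z(P, E) = 42/(3 + √2) (z(P, E) = 2*(21/(√2 + 3)) = 2*(21/(3 + √2)) = 42/(3 + √2))
(-28609 - 26*z(-18, 16)) + 24470 = (-28609 - 26*(18 - 6*√2)) + 24470 = (-28609 + (-468 + 156*√2)) + 24470 = (-29077 + 156*√2) + 24470 = -4607 + 156*√2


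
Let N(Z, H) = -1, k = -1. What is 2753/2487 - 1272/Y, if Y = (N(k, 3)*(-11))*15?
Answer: -903073/136785 ≈ -6.6021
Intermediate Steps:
Y = 165 (Y = -1*(-11)*15 = 11*15 = 165)
2753/2487 - 1272/Y = 2753/2487 - 1272/165 = 2753*(1/2487) - 1272*1/165 = 2753/2487 - 424/55 = -903073/136785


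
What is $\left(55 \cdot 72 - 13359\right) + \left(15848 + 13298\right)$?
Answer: $19747$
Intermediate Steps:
$\left(55 \cdot 72 - 13359\right) + \left(15848 + 13298\right) = \left(3960 - 13359\right) + 29146 = -9399 + 29146 = 19747$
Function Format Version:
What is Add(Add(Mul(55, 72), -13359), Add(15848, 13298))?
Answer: 19747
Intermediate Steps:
Add(Add(Mul(55, 72), -13359), Add(15848, 13298)) = Add(Add(3960, -13359), 29146) = Add(-9399, 29146) = 19747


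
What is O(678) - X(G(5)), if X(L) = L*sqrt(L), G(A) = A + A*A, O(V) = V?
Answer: 678 - 30*sqrt(30) ≈ 513.68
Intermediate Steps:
G(A) = A + A**2
X(L) = L**(3/2)
O(678) - X(G(5)) = 678 - (5*(1 + 5))**(3/2) = 678 - (5*6)**(3/2) = 678 - 30**(3/2) = 678 - 30*sqrt(30)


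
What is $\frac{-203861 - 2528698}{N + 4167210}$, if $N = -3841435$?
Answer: $- \frac{2732559}{325775} \approx -8.3879$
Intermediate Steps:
$\frac{-203861 - 2528698}{N + 4167210} = \frac{-203861 - 2528698}{-3841435 + 4167210} = - \frac{2732559}{325775}$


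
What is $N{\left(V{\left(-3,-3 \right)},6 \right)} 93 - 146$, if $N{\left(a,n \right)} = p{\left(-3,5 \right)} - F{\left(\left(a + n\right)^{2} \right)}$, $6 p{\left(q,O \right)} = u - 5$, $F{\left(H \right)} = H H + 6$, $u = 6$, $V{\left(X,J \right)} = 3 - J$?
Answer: $- \frac{3858273}{2} \approx -1.9291 \cdot 10^{6}$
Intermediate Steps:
$F{\left(H \right)} = 6 + H^{2}$ ($F{\left(H \right)} = H^{2} + 6 = 6 + H^{2}$)
$p{\left(q,O \right)} = \frac{1}{6}$ ($p{\left(q,O \right)} = \frac{6 - 5}{6} = \frac{1}{6} \cdot 1 = \frac{1}{6}$)
$N{\left(a,n \right)} = - \frac{35}{6} - \left(a + n\right)^{4}$ ($N{\left(a,n \right)} = \frac{1}{6} - \left(6 + \left(\left(a + n\right)^{2}\right)^{2}\right) = \frac{1}{6} - \left(6 + \left(a + n\right)^{4}\right) = - \frac{35}{6} - \left(a + n\right)^{4}$)
$N{\left(V{\left(-3,-3 \right)},6 \right)} 93 - 146 = \left(- \frac{35}{6} - \left(\left(3 - -3\right) + 6\right)^{4}\right) 93 - 146 = \left(- \frac{35}{6} - \left(\left(3 + 3\right) + 6\right)^{4}\right) 93 - 146 = \left(- \frac{35}{6} - \left(6 + 6\right)^{4}\right) 93 - 146 = \left(- \frac{35}{6} - 12^{4}\right) 93 - 146 = \left(- \frac{35}{6} - 20736\right) 93 - 146 = \left(- \frac{124451}{6}\right) 93 - 146 = - \frac{3857981}{2} - 146 = - \frac{3858273}{2}$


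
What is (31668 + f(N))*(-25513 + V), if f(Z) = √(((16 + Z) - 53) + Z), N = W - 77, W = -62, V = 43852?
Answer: 580759452 + 55017*I*√35 ≈ 5.8076e+8 + 3.2549e+5*I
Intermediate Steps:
N = -139 (N = -62 - 77 = -139)
f(Z) = √(-37 + 2*Z) (f(Z) = √((-37 + Z) + Z) = √(-37 + 2*Z))
(31668 + f(N))*(-25513 + V) = (31668 + √(-37 + 2*(-139)))*(-25513 + 43852) = (31668 + √(-37 - 278))*18339 = (31668 + √(-315))*18339 = (31668 + 3*I*√35)*18339 = 580759452 + 55017*I*√35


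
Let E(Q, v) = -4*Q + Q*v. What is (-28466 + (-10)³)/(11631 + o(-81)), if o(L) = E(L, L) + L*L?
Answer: -9822/8359 ≈ -1.1750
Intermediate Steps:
o(L) = L² + L*(-4 + L) (o(L) = L*(-4 + L) + L*L = L*(-4 + L) + L² = L² + L*(-4 + L))
(-28466 + (-10)³)/(11631 + o(-81)) = (-28466 + (-10)³)/(11631 + 2*(-81)*(-2 - 81)) = (-28466 - 1000)/(11631 + 2*(-81)*(-83)) = -29466/(11631 + 13446) = -29466/25077 = -29466*1/25077 = -9822/8359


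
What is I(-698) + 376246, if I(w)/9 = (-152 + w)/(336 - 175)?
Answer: 60567956/161 ≈ 3.7620e+5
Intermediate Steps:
I(w) = -1368/161 + 9*w/161 (I(w) = 9*((-152 + w)/(336 - 175)) = 9*((-152 + w)/161) = 9*((-152 + w)*(1/161)) = 9*(-152/161 + w/161) = -1368/161 + 9*w/161)
I(-698) + 376246 = (-1368/161 + (9/161)*(-698)) + 376246 = (-1368/161 - 6282/161) + 376246 = -7650/161 + 376246 = 60567956/161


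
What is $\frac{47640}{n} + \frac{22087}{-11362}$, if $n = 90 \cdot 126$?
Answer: $\frac{372845}{165186} \approx 2.2571$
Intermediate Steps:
$n = 11340$
$\frac{47640}{n} + \frac{22087}{-11362} = \frac{47640}{11340} + \frac{22087}{-11362} = 47640 \cdot \frac{1}{11340} + 22087 \left(- \frac{1}{11362}\right) = \frac{794}{189} - \frac{1699}{874} = \frac{372845}{165186}$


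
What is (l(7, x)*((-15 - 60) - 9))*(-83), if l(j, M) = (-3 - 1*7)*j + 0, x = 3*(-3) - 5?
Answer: -488040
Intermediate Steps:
x = -14 (x = -9 - 5 = -14)
l(j, M) = -10*j (l(j, M) = (-3 - 7)*j + 0 = -10*j + 0 = -10*j)
(l(7, x)*((-15 - 60) - 9))*(-83) = ((-10*7)*((-15 - 60) - 9))*(-83) = -70*(-75 - 9)*(-83) = -70*(-84)*(-83) = 5880*(-83) = -488040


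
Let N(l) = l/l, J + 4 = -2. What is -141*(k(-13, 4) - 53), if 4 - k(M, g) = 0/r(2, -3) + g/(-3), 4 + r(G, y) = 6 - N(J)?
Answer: 6721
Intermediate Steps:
J = -6 (J = -4 - 2 = -6)
N(l) = 1
r(G, y) = 1 (r(G, y) = -4 + (6 - 1*1) = -4 + (6 - 1) = -4 + 5 = 1)
k(M, g) = 4 + g/3 (k(M, g) = 4 - (0/1 + g/(-3)) = 4 - (0*1 + g*(-⅓)) = 4 - (0 - g/3) = 4 - (-1)*g/3 = 4 + g/3)
-141*(k(-13, 4) - 53) = -141*((4 + (⅓)*4) - 53) = -141*((4 + 4/3) - 53) = -141*(16/3 - 53) = -141*(-143/3) = 6721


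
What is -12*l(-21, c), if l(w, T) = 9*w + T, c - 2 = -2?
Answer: 2268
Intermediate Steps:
c = 0 (c = 2 - 2 = 0)
l(w, T) = T + 9*w
-12*l(-21, c) = -12*(0 + 9*(-21)) = -12*(0 - 189) = -12*(-189) = 2268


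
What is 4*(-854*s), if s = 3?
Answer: -10248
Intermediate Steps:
4*(-854*s) = 4*(-854*3) = 4*(-2562) = -10248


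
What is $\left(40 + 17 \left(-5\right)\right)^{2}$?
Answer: $2025$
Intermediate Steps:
$\left(40 + 17 \left(-5\right)\right)^{2} = \left(40 - 85\right)^{2} = \left(-45\right)^{2} = 2025$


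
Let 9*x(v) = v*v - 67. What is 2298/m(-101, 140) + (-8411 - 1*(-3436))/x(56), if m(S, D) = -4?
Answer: -401759/682 ≈ -589.09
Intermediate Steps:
x(v) = -67/9 + v²/9 (x(v) = (v*v - 67)/9 = (v² - 67)/9 = (-67 + v²)/9 = -67/9 + v²/9)
2298/m(-101, 140) + (-8411 - 1*(-3436))/x(56) = 2298/(-4) + (-8411 - 1*(-3436))/(-67/9 + (⅑)*56²) = 2298*(-¼) + (-8411 + 3436)/(-67/9 + (⅑)*3136) = -1149/2 - 4975/(-67/9 + 3136/9) = -1149/2 - 4975/341 = -401759/682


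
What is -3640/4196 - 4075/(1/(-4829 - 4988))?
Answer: 41964483565/1049 ≈ 4.0004e+7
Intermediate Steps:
-3640/4196 - 4075/(1/(-4829 - 4988)) = -3640*1/4196 - 4075/(1/(-9817)) = -910/1049 - 4075/(-1/9817) = -910/1049 - 4075*(-9817) = -910/1049 + 40004275 = 41964483565/1049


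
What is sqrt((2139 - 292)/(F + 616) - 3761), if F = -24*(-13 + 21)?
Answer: I*sqrt(168838602)/212 ≈ 61.291*I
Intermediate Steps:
F = -192 (F = -24*8 = -192)
sqrt((2139 - 292)/(F + 616) - 3761) = sqrt((2139 - 292)/(-192 + 616) - 3761) = sqrt(1847/424 - 3761) = sqrt(-1592817/424) = I*sqrt(168838602)/212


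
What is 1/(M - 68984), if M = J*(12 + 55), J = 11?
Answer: -1/68247 ≈ -1.4653e-5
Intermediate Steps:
M = 737 (M = 11*(12 + 55) = 11*67 = 737)
1/(M - 68984) = 1/(737 - 68984) = 1/(-68247) = -1/68247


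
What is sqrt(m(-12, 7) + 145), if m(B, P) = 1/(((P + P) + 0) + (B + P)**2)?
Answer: 2*sqrt(55146)/39 ≈ 12.043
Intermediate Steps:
m(B, P) = 1/((B + P)**2 + 2*P) (m(B, P) = 1/((2*P + 0) + (B + P)**2) = 1/(2*P + (B + P)**2) = 1/((B + P)**2 + 2*P))
sqrt(m(-12, 7) + 145) = sqrt(1/((-12 + 7)**2 + 2*7) + 145) = sqrt(1/((-5)**2 + 14) + 145) = sqrt(1/(25 + 14) + 145) = sqrt(1/39 + 145) = sqrt(5656/39) = 2*sqrt(55146)/39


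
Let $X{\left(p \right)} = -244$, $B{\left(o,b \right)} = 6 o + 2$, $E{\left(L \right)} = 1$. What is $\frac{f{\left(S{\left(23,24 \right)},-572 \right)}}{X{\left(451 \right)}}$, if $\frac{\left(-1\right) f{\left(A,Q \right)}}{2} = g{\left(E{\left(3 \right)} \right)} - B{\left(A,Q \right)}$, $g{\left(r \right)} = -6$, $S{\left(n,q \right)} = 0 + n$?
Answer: $- \frac{73}{61} \approx -1.1967$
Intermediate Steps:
$B{\left(o,b \right)} = 2 + 6 o$
$S{\left(n,q \right)} = n$
$f{\left(A,Q \right)} = 16 + 12 A$ ($f{\left(A,Q \right)} = - 2 \left(-6 - \left(2 + 6 A\right)\right) = - 2 \left(-8 - 6 A\right) = 16 + 12 A$)
$\frac{f{\left(S{\left(23,24 \right)},-572 \right)}}{X{\left(451 \right)}} = \frac{16 + 12 \cdot 23}{-244} = \left(16 + 276\right) \left(- \frac{1}{244}\right) = 292 \left(- \frac{1}{244}\right) = - \frac{73}{61}$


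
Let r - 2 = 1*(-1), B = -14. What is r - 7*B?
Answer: 99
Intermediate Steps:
r = 1 (r = 2 + 1*(-1) = 2 - 1 = 1)
r - 7*B = 1 - 7*(-14) = 1 + 98 = 99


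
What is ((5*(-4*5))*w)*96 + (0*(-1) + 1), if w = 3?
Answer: -28799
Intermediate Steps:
((5*(-4*5))*w)*96 + (0*(-1) + 1) = ((5*(-4*5))*3)*96 + (0*(-1) + 1) = ((5*(-20))*3)*96 + (0 + 1) = -100*3*96 + 1 = -300*96 + 1 = -28800 + 1 = -28799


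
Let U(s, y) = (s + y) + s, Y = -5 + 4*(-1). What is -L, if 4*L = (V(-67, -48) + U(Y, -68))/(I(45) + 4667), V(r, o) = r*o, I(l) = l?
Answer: -1565/9424 ≈ -0.16607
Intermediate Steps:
Y = -9 (Y = -5 - 4 = -9)
U(s, y) = y + 2*s
V(r, o) = o*r
L = 1565/9424 (L = ((-48*(-67) + (-68 + 2*(-9)))/(45 + 4667))/4 = ((3216 + (-68 - 18))/4712)/4 = ((3216 - 86)*(1/4712))/4 = (3130*(1/4712))/4 = (¼)*(1565/2356) = 1565/9424 ≈ 0.16607)
-L = -1*1565/9424 = -1565/9424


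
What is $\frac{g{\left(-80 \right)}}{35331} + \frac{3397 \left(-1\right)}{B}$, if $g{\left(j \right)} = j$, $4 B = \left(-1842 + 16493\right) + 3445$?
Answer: $- \frac{13375703}{17759716} \approx -0.75315$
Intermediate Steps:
$B = 4524$ ($B = \frac{\left(-1842 + 16493\right) + 3445}{4} = \frac{14651 + 3445}{4} = \frac{1}{4} \cdot 18096 = 4524$)
$\frac{g{\left(-80 \right)}}{35331} + \frac{3397 \left(-1\right)}{B} = - \frac{80}{35331} + \frac{3397 \left(-1\right)}{4524} = \left(-80\right) \frac{1}{35331} - \frac{3397}{4524} = - \frac{80}{35331} - \frac{3397}{4524} = - \frac{13375703}{17759716}$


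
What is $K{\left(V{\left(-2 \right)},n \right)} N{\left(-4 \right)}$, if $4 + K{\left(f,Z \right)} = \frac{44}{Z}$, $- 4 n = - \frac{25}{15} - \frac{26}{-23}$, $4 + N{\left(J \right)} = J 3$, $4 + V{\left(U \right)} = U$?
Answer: $- \frac{191936}{37} \approx -5187.5$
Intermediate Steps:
$V{\left(U \right)} = -4 + U$
$N{\left(J \right)} = -4 + 3 J$ ($N{\left(J \right)} = -4 + J 3 = -4 + 3 J$)
$n = \frac{37}{276}$ ($n = - \frac{- \frac{25}{15} - \frac{26}{-23}}{4} = - \frac{\left(-25\right) \frac{1}{15} - - \frac{26}{23}}{4} = - \frac{- \frac{5}{3} + \frac{26}{23}}{4} = \left(- \frac{1}{4}\right) \left(- \frac{37}{69}\right) = \frac{37}{276} \approx 0.13406$)
$K{\left(f,Z \right)} = -4 + \frac{44}{Z}$
$K{\left(V{\left(-2 \right)},n \right)} N{\left(-4 \right)} = \left(-4 + \frac{44}{\frac{37}{276}}\right) \left(-4 + 3 \left(-4\right)\right) = \left(-4 + 44 \cdot \frac{276}{37}\right) \left(-4 - 12\right) = \left(-4 + \frac{12144}{37}\right) \left(-16\right) = \frac{11996}{37} \left(-16\right) = - \frac{191936}{37}$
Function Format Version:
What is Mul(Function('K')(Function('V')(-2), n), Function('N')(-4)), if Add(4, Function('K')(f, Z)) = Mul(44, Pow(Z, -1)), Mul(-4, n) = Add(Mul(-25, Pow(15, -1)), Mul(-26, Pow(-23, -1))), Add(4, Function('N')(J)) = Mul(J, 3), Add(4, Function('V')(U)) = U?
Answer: Rational(-191936, 37) ≈ -5187.5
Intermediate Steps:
Function('V')(U) = Add(-4, U)
Function('N')(J) = Add(-4, Mul(3, J)) (Function('N')(J) = Add(-4, Mul(J, 3)) = Add(-4, Mul(3, J)))
n = Rational(37, 276) (n = Mul(Rational(-1, 4), Add(Mul(-25, Pow(15, -1)), Mul(-26, Pow(-23, -1)))) = Mul(Rational(-1, 4), Add(Mul(-25, Rational(1, 15)), Mul(-26, Rational(-1, 23)))) = Mul(Rational(-1, 4), Add(Rational(-5, 3), Rational(26, 23))) = Mul(Rational(-1, 4), Rational(-37, 69)) = Rational(37, 276) ≈ 0.13406)
Function('K')(f, Z) = Add(-4, Mul(44, Pow(Z, -1)))
Mul(Function('K')(Function('V')(-2), n), Function('N')(-4)) = Mul(Add(-4, Mul(44, Pow(Rational(37, 276), -1))), Add(-4, Mul(3, -4))) = Mul(Add(-4, Mul(44, Rational(276, 37))), Add(-4, -12)) = Mul(Add(-4, Rational(12144, 37)), -16) = Mul(Rational(11996, 37), -16) = Rational(-191936, 37)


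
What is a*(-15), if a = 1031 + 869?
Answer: -28500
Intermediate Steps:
a = 1900
a*(-15) = 1900*(-15) = -28500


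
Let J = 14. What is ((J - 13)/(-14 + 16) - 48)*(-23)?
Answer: 2185/2 ≈ 1092.5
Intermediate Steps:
((J - 13)/(-14 + 16) - 48)*(-23) = ((14 - 13)/(-14 + 16) - 48)*(-23) = (1/2 - 48)*(-23) = (1*(½) - 48)*(-23) = (½ - 48)*(-23) = -95/2*(-23) = 2185/2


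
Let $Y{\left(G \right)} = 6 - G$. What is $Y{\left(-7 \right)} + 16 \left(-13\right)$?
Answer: $-195$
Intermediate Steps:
$Y{\left(-7 \right)} + 16 \left(-13\right) = \left(6 - -7\right) + 16 \left(-13\right) = \left(6 + 7\right) - 208 = 13 - 208 = -195$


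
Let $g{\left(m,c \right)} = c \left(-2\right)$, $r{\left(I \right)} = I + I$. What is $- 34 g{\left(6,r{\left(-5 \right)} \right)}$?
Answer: $-680$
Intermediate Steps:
$r{\left(I \right)} = 2 I$
$g{\left(m,c \right)} = - 2 c$
$- 34 g{\left(6,r{\left(-5 \right)} \right)} = - 34 \left(- 2 \cdot 2 \left(-5\right)\right) = - 34 \left(\left(-2\right) \left(-10\right)\right) = - 34 \cdot 20 = \left(-1\right) 680 = -680$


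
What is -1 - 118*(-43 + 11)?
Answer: 3775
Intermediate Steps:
-1 - 118*(-43 + 11) = -1 - 118*(-32) = -1 + 3776 = 3775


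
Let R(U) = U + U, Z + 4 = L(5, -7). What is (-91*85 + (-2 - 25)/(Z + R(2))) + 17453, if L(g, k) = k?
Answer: 68053/7 ≈ 9721.9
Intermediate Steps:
Z = -11 (Z = -4 - 7 = -11)
R(U) = 2*U
(-91*85 + (-2 - 25)/(Z + R(2))) + 17453 = (-91*85 + (-2 - 25)/(-11 + 2*2)) + 17453 = (-7735 - 27/(-11 + 4)) + 17453 = (-7735 - 27/(-7)) + 17453 = (-7735 - 27*(-⅐)) + 17453 = (-7735 + 27/7) + 17453 = -54118/7 + 17453 = 68053/7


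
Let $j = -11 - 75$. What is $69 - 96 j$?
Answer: $8325$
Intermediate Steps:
$j = -86$
$69 - 96 j = 69 - -8256 = 69 + 8256 = 8325$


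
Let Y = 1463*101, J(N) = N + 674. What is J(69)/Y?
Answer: 743/147763 ≈ 0.0050283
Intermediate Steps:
J(N) = 674 + N
Y = 147763
J(69)/Y = (674 + 69)/147763 = 743*(1/147763) = 743/147763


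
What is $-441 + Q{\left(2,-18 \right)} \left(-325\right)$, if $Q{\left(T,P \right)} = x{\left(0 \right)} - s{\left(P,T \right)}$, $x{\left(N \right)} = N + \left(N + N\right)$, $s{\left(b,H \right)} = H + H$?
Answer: $859$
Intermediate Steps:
$s{\left(b,H \right)} = 2 H$
$x{\left(N \right)} = 3 N$ ($x{\left(N \right)} = N + 2 N = 3 N$)
$Q{\left(T,P \right)} = - 2 T$ ($Q{\left(T,P \right)} = 3 \cdot 0 - 2 T = 0 - 2 T = - 2 T$)
$-441 + Q{\left(2,-18 \right)} \left(-325\right) = -441 + \left(-2\right) 2 \left(-325\right) = -441 - -1300 = -441 + 1300 = 859$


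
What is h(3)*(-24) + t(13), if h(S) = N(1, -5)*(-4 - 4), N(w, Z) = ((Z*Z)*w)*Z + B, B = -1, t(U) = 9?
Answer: -24183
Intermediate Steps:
N(w, Z) = -1 + w*Z³ (N(w, Z) = ((Z*Z)*w)*Z - 1 = (Z²*w)*Z - 1 = (w*Z²)*Z - 1 = w*Z³ - 1 = -1 + w*Z³)
h(S) = 1008 (h(S) = (-1 + 1*(-5)³)*(-4 - 4) = (-1 + 1*(-125))*(-8) = (-1 - 125)*(-8) = -126*(-8) = 1008)
h(3)*(-24) + t(13) = 1008*(-24) + 9 = -24192 + 9 = -24183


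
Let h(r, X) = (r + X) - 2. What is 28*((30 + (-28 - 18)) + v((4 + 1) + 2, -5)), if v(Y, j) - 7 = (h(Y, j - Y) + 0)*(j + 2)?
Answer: 336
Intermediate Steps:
h(r, X) = -2 + X + r (h(r, X) = (X + r) - 2 = -2 + X + r)
v(Y, j) = 7 + (-2 + j)*(2 + j) (v(Y, j) = 7 + ((-2 + (j - Y) + Y) + 0)*(j + 2) = 7 + ((-2 + j) + 0)*(2 + j) = 7 + (-2 + j)*(2 + j))
28*((30 + (-28 - 18)) + v((4 + 1) + 2, -5)) = 28*((30 + (-28 - 18)) + (3 + (-5)**2)) = 28*((30 - 46) + (3 + 25)) = 28*(-16 + 28) = 28*12 = 336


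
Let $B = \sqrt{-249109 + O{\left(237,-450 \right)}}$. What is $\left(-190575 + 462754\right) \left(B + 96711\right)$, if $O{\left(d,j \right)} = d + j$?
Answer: $26322703269 + 272179 i \sqrt{249322} \approx 2.6323 \cdot 10^{10} + 1.359 \cdot 10^{8} i$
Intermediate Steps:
$B = i \sqrt{249322}$ ($B = \sqrt{-249109 + \left(237 - 450\right)} = \sqrt{-249109 - 213} = \sqrt{-249322} = i \sqrt{249322} \approx 499.32 i$)
$\left(-190575 + 462754\right) \left(B + 96711\right) = \left(-190575 + 462754\right) \left(i \sqrt{249322} + 96711\right) = 272179 \left(96711 + i \sqrt{249322}\right) = 26322703269 + 272179 i \sqrt{249322}$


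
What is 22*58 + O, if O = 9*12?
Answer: 1384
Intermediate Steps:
O = 108
22*58 + O = 22*58 + 108 = 1276 + 108 = 1384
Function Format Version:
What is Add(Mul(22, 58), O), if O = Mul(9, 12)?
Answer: 1384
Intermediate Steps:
O = 108
Add(Mul(22, 58), O) = Add(Mul(22, 58), 108) = Add(1276, 108) = 1384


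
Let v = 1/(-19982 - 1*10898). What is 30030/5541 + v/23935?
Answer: 7398519126153/1365141341600 ≈ 5.4196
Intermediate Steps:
v = -1/30880 (v = 1/(-19982 - 10898) = 1/(-30880) = -1/30880 ≈ -3.2383e-5)
30030/5541 + v/23935 = 30030/5541 - 1/30880/23935 = 30030*(1/5541) - 1/30880*1/23935 = 10010/1847 - 1/739112800 = 7398519126153/1365141341600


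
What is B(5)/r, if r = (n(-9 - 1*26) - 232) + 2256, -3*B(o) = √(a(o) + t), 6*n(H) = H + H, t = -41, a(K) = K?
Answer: -6*I/6037 ≈ -0.00099387*I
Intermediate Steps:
n(H) = H/3 (n(H) = (H + H)/6 = (2*H)/6 = H/3)
B(o) = -√(-41 + o)/3 (B(o) = -√(o - 41)/3 = -√(-41 + o)/3)
r = 6037/3 (r = ((-9 - 1*26)/3 - 232) + 2256 = ((-9 - 26)/3 - 232) + 2256 = ((⅓)*(-35) - 232) + 2256 = (-35/3 - 232) + 2256 = -731/3 + 2256 = 6037/3 ≈ 2012.3)
B(5)/r = (-√(-41 + 5)/3)/(6037/3) = -2*I*(3/6037) = -6*I/6037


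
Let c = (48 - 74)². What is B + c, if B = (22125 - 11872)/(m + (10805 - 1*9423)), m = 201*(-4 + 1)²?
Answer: 2167369/3191 ≈ 679.21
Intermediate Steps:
c = 676 (c = (-26)² = 676)
m = 1809 (m = 201*(-3)² = 201*9 = 1809)
B = 10253/3191 (B = (22125 - 11872)/(1809 + (10805 - 1*9423)) = 10253/(1809 + (10805 - 9423)) = 10253/(1809 + 1382) = 10253/3191 ≈ 3.2131)
B + c = 10253/3191 + 676 = 2167369/3191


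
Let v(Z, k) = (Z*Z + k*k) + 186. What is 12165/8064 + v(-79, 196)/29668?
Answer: 60210431/19936896 ≈ 3.0201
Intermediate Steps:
v(Z, k) = 186 + Z² + k² (v(Z, k) = (Z² + k²) + 186 = 186 + Z² + k²)
12165/8064 + v(-79, 196)/29668 = 12165/8064 + (186 + (-79)² + 196²)/29668 = 12165*(1/8064) + (186 + 6241 + 38416)*(1/29668) = 4055/2688 + 44843*(1/29668) = 4055/2688 + 44843/29668 = 60210431/19936896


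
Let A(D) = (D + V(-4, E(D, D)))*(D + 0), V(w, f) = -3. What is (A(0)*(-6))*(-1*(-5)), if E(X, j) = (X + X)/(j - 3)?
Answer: 0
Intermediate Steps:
E(X, j) = 2*X/(-3 + j) (E(X, j) = (2*X)/(-3 + j) = 2*X/(-3 + j))
A(D) = D*(-3 + D) (A(D) = (D - 3)*(D + 0) = (-3 + D)*D = D*(-3 + D))
(A(0)*(-6))*(-1*(-5)) = ((0*(-3 + 0))*(-6))*(-1*(-5)) = ((0*(-3))*(-6))*5 = (0*(-6))*5 = 0*5 = 0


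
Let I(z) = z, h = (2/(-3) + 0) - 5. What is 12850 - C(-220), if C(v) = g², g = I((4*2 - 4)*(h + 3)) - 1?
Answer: 114425/9 ≈ 12714.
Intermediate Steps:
h = -17/3 (h = (2*(-⅓) + 0) - 5 = (-⅔ + 0) - 5 = -⅔ - 5 = -17/3 ≈ -5.6667)
g = -35/3 (g = (4*2 - 4)*(-17/3 + 3) - 1 = (8 - 4)*(-8/3) - 1 = 4*(-8/3) - 1 = -32/3 - 1 = -35/3 ≈ -11.667)
C(v) = 1225/9 (C(v) = (-35/3)² = 1225/9)
12850 - C(-220) = 12850 - 1*1225/9 = 12850 - 1225/9 = 114425/9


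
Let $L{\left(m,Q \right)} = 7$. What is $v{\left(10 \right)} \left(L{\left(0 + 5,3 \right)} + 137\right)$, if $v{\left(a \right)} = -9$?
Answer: $-1296$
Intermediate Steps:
$v{\left(10 \right)} \left(L{\left(0 + 5,3 \right)} + 137\right) = - 9 \left(7 + 137\right) = \left(-9\right) 144 = -1296$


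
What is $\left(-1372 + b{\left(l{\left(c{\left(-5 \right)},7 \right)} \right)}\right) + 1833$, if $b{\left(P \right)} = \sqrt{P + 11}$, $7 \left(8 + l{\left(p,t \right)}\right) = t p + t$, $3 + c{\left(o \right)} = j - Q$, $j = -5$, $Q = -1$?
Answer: $461 + i \sqrt{3} \approx 461.0 + 1.732 i$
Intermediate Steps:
$c{\left(o \right)} = -7$ ($c{\left(o \right)} = -3 - 4 = -7$)
$l{\left(p,t \right)} = -8 + \frac{t}{7} + \frac{p t}{7}$ ($l{\left(p,t \right)} = -8 + \frac{t p + t}{7} = -8 + \frac{p t + t}{7} = -8 + \frac{t + p t}{7} = -8 + \left(\frac{t}{7} + \frac{p t}{7}\right) = -8 + \frac{t}{7} + \frac{p t}{7}$)
$b{\left(P \right)} = \sqrt{11 + P}$
$\left(-1372 + b{\left(l{\left(c{\left(-5 \right)},7 \right)} \right)}\right) + 1833 = \left(-1372 + \sqrt{11 + \left(-8 + \frac{1}{7} \cdot 7 + \frac{1}{7} \left(-7\right) 7\right)}\right) + 1833 = \left(-1372 + \sqrt{11 - 14}\right) + 1833 = \left(-1372 + \sqrt{-3}\right) + 1833 = \left(-1372 + i \sqrt{3}\right) + 1833 = 461 + i \sqrt{3}$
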